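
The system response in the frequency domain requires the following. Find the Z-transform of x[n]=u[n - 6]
Using the time-shift property: Z{u[n-6]}=z^(-6)*z/(z-1)
=z^(-5)/(z-1)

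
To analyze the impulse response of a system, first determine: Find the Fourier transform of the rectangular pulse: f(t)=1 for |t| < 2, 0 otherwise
F(omega) = integral from -2 to 2 of e^(-j * omega * t) dt
= 2 * sin(2 * omega)/omega = 4 * sinc(2 * omega/pi)

Answer: 2 * sin(2 * omega)/omega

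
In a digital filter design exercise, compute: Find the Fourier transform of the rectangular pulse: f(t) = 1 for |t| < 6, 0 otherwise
F(omega) = integral from -6 to 6 of e^(-j*omega*t) dt
= 2*sin(6*omega)/omega = 12*sinc(6*omega/pi)

Answer: 2*sin(6*omega)/omega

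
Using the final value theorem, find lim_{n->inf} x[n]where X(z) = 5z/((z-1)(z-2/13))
Final value theorem: lim x[n] = lim_{z->1} (z-1)*X(z)
(z-1)*X(z) = 5z/(z-2/13)
As z->1: 5/(1 - 2/13) = 5/(11/13) = 65/11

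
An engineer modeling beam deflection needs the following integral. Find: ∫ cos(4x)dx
Using substitution u = 4x: ∫ cos(u) du/4 = sin(u)/4 + C

Answer: (1/4)sin(4x) + C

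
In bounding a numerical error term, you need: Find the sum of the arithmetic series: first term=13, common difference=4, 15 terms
Last term: a_n=13+(15-1)·4=69
Sum=n(a_1+a_n)/2=15(13+69)/2=615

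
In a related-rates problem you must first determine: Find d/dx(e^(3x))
Chain rule: d/dx[e^u] = e^u · u' where u = 3x
u' = 3

Answer: 3·e^(3x)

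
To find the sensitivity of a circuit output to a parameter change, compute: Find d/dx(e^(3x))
Chain rule: d/dx[e^u]=e^u · u' where u=3x
u'=3

Answer: 3·e^(3x)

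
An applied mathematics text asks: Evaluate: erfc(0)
erfc(x)=1 - erf(x); erfc(0)=1 - erf(0)=1 - 0=1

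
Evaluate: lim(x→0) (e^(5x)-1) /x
L'Hôpital (0/0): lim 5e^(5x)/1 = 5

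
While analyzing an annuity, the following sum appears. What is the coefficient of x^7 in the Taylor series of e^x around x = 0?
Taylor series of e^x=Σ x^n/n!
Coefficient of x^7=1/7!=1/5040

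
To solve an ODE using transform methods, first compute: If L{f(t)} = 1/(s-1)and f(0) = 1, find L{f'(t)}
L{f'(t)} = s·F(s) - f(0) = s/(s-1) - 1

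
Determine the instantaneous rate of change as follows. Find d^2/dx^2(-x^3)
Apply power rule 2 times:
d^1: -3x^2
d^2: -6x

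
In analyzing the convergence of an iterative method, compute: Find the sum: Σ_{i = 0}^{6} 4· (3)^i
Geometric series: S = a(1 - r^n)/(1 - r)
a = 4, r = 3, n = 7
S = 4(1-2187)/-2 = 4372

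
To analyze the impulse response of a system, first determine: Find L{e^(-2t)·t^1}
First shifting: L{e^(at)f(t)} = F(s-a)
L{t^1} = 1/s^2
Shift s → s+2: 1/(s+2)^2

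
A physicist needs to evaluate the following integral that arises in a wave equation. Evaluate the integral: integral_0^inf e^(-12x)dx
integral_0^inf e^(-12x) dx=[-1/12 * e^(-12x)]_0^inf
=0 - (-1/12)=1/12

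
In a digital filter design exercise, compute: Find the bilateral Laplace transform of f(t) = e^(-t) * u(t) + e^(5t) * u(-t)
For e^(-t)*u(t): L=1/(s + 1), Re(s) > -1
For e^(5t)*u(-t): L=-1/(s-5), Re(s) < 5
Combined: F(s)=1/(s + 1) - 1/(s-5), -1 < Re(s) < 5

Answer: 1/(s + 1) - 1/(s-5), ROC: -1 < Re(s) < 5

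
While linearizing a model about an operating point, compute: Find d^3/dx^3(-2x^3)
Apply power rule 3 times:
d^1: -6x^2
d^2: -12x
d^3: -12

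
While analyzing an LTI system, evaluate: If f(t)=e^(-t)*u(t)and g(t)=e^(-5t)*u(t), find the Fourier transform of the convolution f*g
By the convolution theorem: F{f*g}=F(omega)*G(omega)
F(omega)=1/(1+j*omega), G(omega)=1/(5+j*omega)
F{f*g}=1/((1+j*omega)(5+j*omega))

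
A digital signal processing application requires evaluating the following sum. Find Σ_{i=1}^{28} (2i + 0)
= 2·Σ i+0·28 = 2·406+0 = 812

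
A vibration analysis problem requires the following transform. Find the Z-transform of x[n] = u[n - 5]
Using the time-shift property: Z{u[n-5]} = z^(-5) * z/(z-1)
= z^(-4)/(z-1)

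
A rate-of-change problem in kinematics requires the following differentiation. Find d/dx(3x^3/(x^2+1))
Quotient rule: (f/g)'=(f'g - fg')/g²
f=3x^3, f'=9x^2
g=x^2 + 1, g'=2x

Answer: (9x^2·(x^2 + 1) - 6x^4)/(x^2 + 1)²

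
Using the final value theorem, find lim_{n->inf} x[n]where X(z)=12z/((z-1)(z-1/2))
Final value theorem: lim x[n]=lim_{z->1} (z-1)*X(z)
(z-1)*X(z)=12z/(z-1/2)
As z->1: 12/(1-1/2)=12/(1/2)=24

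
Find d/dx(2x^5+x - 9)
Power rule: d/dx(ax^n)=n·a·x^(n-1)
Term by term: 10·x^4 + 1

Answer: 10x^4 + 1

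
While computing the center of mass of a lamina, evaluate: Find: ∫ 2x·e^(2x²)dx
Let u=2x², du=4x dx
∫ (1/2)e^u du=e^u/2+C

Answer: e^(2x²)/2+C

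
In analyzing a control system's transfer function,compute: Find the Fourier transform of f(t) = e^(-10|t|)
Using the standard pair: F{e^(-a|t|)}=2a/(a^2 + omega^2)
With a=10: F(omega)=20/(100 + omega^2)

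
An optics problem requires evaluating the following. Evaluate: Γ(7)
Γ(n)=(n-1)! for positive integers
Γ(7)=6!=720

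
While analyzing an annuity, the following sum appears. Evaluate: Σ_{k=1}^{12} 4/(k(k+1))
Partial fractions: 4/(k(k + 1))=4/k - 4/(k + 1)
Telescoping sum: 4(1 - 1/13)=4·12/13

Answer: 48/13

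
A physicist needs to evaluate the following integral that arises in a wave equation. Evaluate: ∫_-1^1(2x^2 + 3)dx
Step 1: Find antiderivative F(x) = (2/3)x^3+3x
Step 2: F(1) - F(-1) = 11/3 - (-11/3) = 22/3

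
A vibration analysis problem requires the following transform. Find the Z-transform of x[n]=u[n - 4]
Using the time-shift property: Z{u[n-4]} = z^(-4) * z/(z-1)
= z^(-3)/(z-1)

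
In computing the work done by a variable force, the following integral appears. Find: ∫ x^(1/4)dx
Power rule: ∫ x^(1/4) dx = x^(5/4)/(5/4) + C

Answer: (4/5)·x^(5/4) + C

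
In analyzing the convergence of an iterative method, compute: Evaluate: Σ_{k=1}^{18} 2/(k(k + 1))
Partial fractions: 2/(k(k+1)) = 2/k - 2/(k+1)
Telescoping sum: 2(1-1/19) = 2·18/19

Answer: 36/19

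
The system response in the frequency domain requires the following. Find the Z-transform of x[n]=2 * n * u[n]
Z{n*u[n]}=z/(z-1)^2
By linearity: Z{2*n*u[n]}=2z/(z-1)^2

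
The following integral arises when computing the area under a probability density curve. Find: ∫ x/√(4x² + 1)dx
Let u=4x²+1, du=8x dx
∫ (1/8)·u^(-1/2) du=√u/4+C

Answer: √(4x²+1)/4+C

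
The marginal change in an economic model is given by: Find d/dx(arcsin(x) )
d/dx[arcsin(u)]=u'/√(1-u²), u=x, u'=1

Answer: 1/√(1-x²)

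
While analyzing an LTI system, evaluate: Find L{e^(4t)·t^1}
First shifting: L{e^(at)f(t)} = F(s-a)
L{t^1} = 1/s^2
Shift s → s-4: 1/(s-4)^2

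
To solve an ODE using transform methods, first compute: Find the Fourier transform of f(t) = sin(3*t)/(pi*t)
sin(W*t)/(pi*t) = (W/pi)*sinc(W*t/pi) is the impulse response of the ideal low-pass filter with cutoff W (here W = 3).
Its Fourier transform is a rectangular function:
F(omega) = 1 for |omega| < 3, 0 otherwise

Answer: rect(omega/6) [i.e., 1 for |omega| < 3, 0 otherwise]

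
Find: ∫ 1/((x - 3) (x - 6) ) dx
Partial fractions: 1/((x-3)(x-6))=A/(x-3)+B/(x-6)
A=-1/3, B=1/3
∫ [-1/3· 1/(x-3)+1/3· 1/(x-6)] dx
=(1/3)[ln|x-6| - ln|x-3|]+C

Answer: (1/3)·ln|(x-6)/(x-3)|+C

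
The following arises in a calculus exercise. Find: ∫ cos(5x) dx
Using substitution u = 5x: ∫ cos(u) du/5 = sin(u)/5+C

Answer: (1/5)sin(5x)+C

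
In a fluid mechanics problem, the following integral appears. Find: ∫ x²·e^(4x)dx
Integration by parts twice:
First: u=x², dv=e^(4x) dx => x²e^(4x)/4 - (2/4)∫ xe^(4x) dx
Second (∫ xe^(4x) dx): xe^(4x)/4 - e^(4x)/16
Combining: e^(4x)(x²/4-2x/16+2/64)+C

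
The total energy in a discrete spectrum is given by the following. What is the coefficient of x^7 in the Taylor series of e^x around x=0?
Taylor series of e^x = Σ x^n/n!
Coefficient of x^7 = 1/7! = 1/5040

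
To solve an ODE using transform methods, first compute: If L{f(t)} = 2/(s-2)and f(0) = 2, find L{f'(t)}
L{f'(t)}=s·F(s) - f(0)=2s/(s-2)-2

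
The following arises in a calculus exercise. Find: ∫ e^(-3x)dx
Since d/dx[e^(-3x)]=-3e^(-3x), we get -1/3 e^(-3x) + C

Answer: (-1/3)e^(-3x) + C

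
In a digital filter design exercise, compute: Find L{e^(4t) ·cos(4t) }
First shifting: L{e^(at)f(t)}=F(s-a)
L{cos(4t)}=s/(s²+16)
Shift: (s-4)/((s-4)²+16)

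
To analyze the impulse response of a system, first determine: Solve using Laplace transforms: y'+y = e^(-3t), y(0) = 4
Take L: sY - 4 + Y=1/(s + 3)
Y(s + 1)=1/(s + 3) + 4
Y=1/((s + 3)(s + 1)) + 4/(s + 1)
Partial fractions: 1/((s + 3)(s + 1))=-(1/2)/(s + 3) + (1/2)/(s + 1)
So Y=-(1/2)/(s + 3) + (9/2)/(s + 1)
Inverse Laplace transform (L^(-1){1/(s + 3)}=e^(-3t), L^(-1){1/(s + 1)}=e^(-t)):

Answer: y(t)=(-1/2)·e^(-3t) + (9/2)·e^(-t)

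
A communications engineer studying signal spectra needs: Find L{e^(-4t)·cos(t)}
First shifting: L{e^(at)f(t)}=F(s-a)
L{cos(t)}=s/(s²+1)
Shift: (s+4)/((s+4)²+1)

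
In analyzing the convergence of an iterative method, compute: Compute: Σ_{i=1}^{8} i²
Using formula: Σ i^2 = n(n + 1)(2n + 1)/6 = 8·9·17/6 = 204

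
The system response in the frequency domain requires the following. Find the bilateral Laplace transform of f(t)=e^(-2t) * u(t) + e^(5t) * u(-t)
For e^(-2t) * u(t): L=1/(s + 2), Re(s) > -2
For e^(5t) * u(-t): L=-1/(s-5), Re(s) < 5
Combined: F(s)=1/(s + 2) - 1/(s-5), -2 < Re(s) < 5

Answer: 1/(s + 2) - 1/(s-5), ROC: -2 < Re(s) < 5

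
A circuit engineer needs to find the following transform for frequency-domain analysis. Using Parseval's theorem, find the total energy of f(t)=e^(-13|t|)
Parseval's theorem: E=integral |f(t)|^2 dt=(1/2pi) integral |F(omega)|^2 domega
E=integral_{-inf}^{inf} e^(-26|t|) dt=2 * integral_0^inf e^(-26t) dt=2/(2 * 13)=1/13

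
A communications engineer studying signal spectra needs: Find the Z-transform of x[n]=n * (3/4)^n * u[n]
Using the property Z{n * a^n * u[n]}=az/(z-a)^2
With a=3/4: X(z)=(3/4)z/(z - 3/4)^2, |z| > 3/4

Answer: (3/4)z/(z - 3/4)^2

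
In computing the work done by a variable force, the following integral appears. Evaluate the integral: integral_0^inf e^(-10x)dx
integral_0^inf e^(-10x) dx = [-1/10 * e^(-10x)]_0^inf
= 0 - (-1/10) = 1/10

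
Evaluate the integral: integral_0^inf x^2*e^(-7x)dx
This is a Gamma integral. Substitute u=7x (du=7 dx):
integral_0^inf x^2 * e^(-7x) dx=(1/7^3) integral_0^inf u^2 * e^(-u) du
=Gamma(3)/7^3=2!/7^3=2/343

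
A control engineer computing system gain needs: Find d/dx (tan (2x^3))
Chain rule: d/dx[tan(u)]=sec²(u)·u' where u=2x^3
u'=6x^2

Answer: 6x^2·sec²(2x^3)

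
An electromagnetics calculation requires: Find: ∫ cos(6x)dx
Using substitution u = 6x: ∫ cos(u) du/6 = sin(u)/6+C

Answer: (1/6)sin(6x)+C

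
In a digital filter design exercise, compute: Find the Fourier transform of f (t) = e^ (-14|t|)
Using the standard pair: F{e^(-a|t|)}=2a/(a^2 + omega^2)
With a=14: F(omega)=28/(196 + omega^2)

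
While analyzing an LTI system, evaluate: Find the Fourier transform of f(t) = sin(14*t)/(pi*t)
sin(W*t)/(pi*t) = (W/pi)*sinc(W*t/pi) is the impulse response of the ideal low-pass filter with cutoff W (here W = 14).
Its Fourier transform is a rectangular function:
F(omega) = 1 for |omega| < 14, 0 otherwise

Answer: rect(omega/28) [i.e., 1 for |omega| < 14, 0 otherwise]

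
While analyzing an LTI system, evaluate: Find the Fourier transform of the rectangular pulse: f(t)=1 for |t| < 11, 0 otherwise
F(omega)=integral from -11 to 11 of e^(-j * omega * t) dt
=2 * sin(11 * omega)/omega=22 * sinc(11 * omega/pi)

Answer: 2 * sin(11 * omega)/omega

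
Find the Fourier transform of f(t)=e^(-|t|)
Using the standard pair: F{e^(-a|t|)} = 2a/(a^2 + omega^2)
With a = 1: F(omega) = 2/(1 + omega^2)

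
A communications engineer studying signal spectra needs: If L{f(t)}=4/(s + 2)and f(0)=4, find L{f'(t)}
L{f'(t)}=s·F(s) - f(0)=4s/(s + 2) - 4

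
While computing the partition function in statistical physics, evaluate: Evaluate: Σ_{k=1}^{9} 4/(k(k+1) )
Partial fractions: 4/(k(k + 1))=4/k - 4/(k + 1)
Telescoping sum: 4(1 - 1/10)=4·9/10

Answer: 18/5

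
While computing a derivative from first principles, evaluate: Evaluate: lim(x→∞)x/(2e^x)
Apply L'Hôpital 1 times (∞/∞ each time):
Eventually get 1!/(2e^x) → 0

Answer: 0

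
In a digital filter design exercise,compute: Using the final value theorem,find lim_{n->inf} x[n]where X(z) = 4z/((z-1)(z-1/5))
Final value theorem: lim x[n] = lim_{z->1} (z-1) * X(z)
(z-1) * X(z) = 4z/(z-1/5)
As z->1: 4/(1-1/5) = 4/(4/5) = 5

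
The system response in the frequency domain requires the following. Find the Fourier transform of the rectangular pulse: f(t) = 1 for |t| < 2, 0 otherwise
F(omega) = integral from -2 to 2 of e^(-j * omega * t) dt
= 2 * sin(2 * omega)/omega = 4 * sinc(2 * omega/pi)

Answer: 2 * sin(2 * omega)/omega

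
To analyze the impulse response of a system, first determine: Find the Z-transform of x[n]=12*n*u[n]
Z{n * u[n]}=z/(z-1)^2
By linearity: Z{12 * n * u[n]}=12z/(z-1)^2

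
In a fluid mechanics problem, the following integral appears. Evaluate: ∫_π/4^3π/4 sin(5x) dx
Antiderivative: -cos(5x)/5
Evaluate at bounds: [-cos(5·3π/4)/5] - [-cos(5·π/4)/5]
= (-(√2/2) + (-√2/2))/5 = -√2/5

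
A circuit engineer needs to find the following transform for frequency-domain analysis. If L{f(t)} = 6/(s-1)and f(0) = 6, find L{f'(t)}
L{f'(t)}=s·F(s) - f(0)=6s/(s-1) - 6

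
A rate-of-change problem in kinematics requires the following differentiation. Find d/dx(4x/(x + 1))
Quotient rule: (f/g)' = (f'g - fg')/g²
f = 4x, f' = 4
g = x + 1, g' = 1

Answer: (4·(x + 1) - 4x)/(x + 1)²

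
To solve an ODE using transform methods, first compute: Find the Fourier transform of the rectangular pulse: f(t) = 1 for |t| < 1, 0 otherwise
F(omega)=integral from -1 to 1 of e^(-j * omega * t) dt
=2 * sin(1 * omega)/omega=2 * sinc(1 * omega/pi)

Answer: 2 * sin(1 * omega)/omega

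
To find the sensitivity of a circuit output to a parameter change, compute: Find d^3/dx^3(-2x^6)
Apply power rule 3 times:
d^1: -12x^5
d^2: -60x^4
d^3: -240x^3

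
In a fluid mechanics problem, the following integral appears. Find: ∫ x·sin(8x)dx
By parts: u = x, dv = sin(8x) dx
du = dx, v = -cos(8x)/8
= -x·cos(8x)/8 + sin(8x)/8² + C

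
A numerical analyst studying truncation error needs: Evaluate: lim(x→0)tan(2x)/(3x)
tan(u) ≈ u for small u:
tan(2x)/(3x) ≈ 2x/(3x)=2/3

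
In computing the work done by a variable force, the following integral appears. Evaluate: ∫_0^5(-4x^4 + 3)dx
Step 1: Find antiderivative F(x)=(-4/5)x^5 + 3x
Step 2: F(5) - F(0)=-2485 - (0)=-2485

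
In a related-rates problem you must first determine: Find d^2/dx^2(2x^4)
Apply power rule 2 times:
d^1: 8x^3
d^2: 24x^2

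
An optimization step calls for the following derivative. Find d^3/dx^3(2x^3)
Apply power rule 3 times:
d^1: 6x^2
d^2: 12x
d^3: 12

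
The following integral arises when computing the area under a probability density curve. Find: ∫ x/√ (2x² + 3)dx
Let u=2x²+3, du=4x dx
∫ (1/4)·u^(-1/2) du=√u/2+C

Answer: √(2x²+3)/2+C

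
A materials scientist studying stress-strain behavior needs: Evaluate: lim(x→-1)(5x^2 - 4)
Polynomial is continuous, so substitute x = -1:
5·(-1)^2-4 = 1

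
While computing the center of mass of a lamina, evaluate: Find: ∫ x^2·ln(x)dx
By parts: u = ln(x), dv = x^2 dx
du = 1/x dx, v = x^3/3
= x^3·ln(x)/3 - ∫ x^2/3 dx
= x^3·ln(x)/3 - x^3/9+C

Answer: x^3(ln(x)/3-1/9)+C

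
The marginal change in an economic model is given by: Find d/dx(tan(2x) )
Chain rule: d/dx[tan(u)]=sec²(u)·u' where u=2x
u'=2

Answer: 2·sec²(2x)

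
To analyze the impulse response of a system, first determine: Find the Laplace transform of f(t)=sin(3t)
L{sin(wt)} = w/(s² + w²)
L{sin(3t)} = 3/(s² + 9)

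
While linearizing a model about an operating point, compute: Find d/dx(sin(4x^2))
Chain rule: d/dx[sin(u)]=cos(u)·u' where u=4x^2
u'=8x

Answer: 8x·cos(4x^2)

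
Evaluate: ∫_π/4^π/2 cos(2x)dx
Antiderivative: sin(2x)/2
Evaluate at bounds: [sin(2·π/2)/2] - [sin(2·π/4)/2]
= ((0) - (1))/2 = -1/2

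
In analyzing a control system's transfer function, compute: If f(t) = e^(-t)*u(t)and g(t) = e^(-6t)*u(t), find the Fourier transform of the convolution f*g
By the convolution theorem: F{f*g} = F(omega)*G(omega)
F(omega) = 1/(1+j*omega), G(omega) = 1/(6+j*omega)
F{f*g} = 1/((1+j*omega)(6+j*omega))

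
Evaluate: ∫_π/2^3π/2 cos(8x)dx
Antiderivative: sin(8x)/8
Evaluate at bounds: [sin(8·3π/2)/8] - [sin(8·π/2)/8]
= ((0) - (0))/8 = 0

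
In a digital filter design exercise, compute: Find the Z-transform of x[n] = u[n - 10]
Using the time-shift property: Z{u[n-10]}=z^(-10) * z/(z-1)
=z^(-9)/(z-1)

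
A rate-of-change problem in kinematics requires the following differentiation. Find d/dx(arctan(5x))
d/dx[arctan(u)] = u'/(1 + u²), u = 5x, u' = 5

Answer: 5/(1 + 25x²)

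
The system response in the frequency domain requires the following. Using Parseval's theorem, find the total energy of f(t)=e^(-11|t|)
Parseval's theorem: E=integral |f(t)|^2 dt=(1/2pi) integral |F(omega)|^2 domega
E=integral_{-inf}^{inf} e^(-22|t|) dt=2*integral_0^inf e^(-22t) dt=2/(2*11)=1/11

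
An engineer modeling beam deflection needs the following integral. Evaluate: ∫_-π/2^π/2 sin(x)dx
Antiderivative: -cos(x)
Evaluate at bounds: [-cos(1·π/2)/1] - [-cos(1·-π/2)/1]
= (-(0) + (0))/1 = 0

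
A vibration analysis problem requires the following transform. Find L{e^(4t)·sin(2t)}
First shifting: L{e^(at)f(t)} = F(s-a)
L{sin(2t)} = 2/(s²+4)
Shift: 2/((s-4)²+4)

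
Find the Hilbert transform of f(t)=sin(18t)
The Hilbert transform shifts each frequency component by -pi/2.
H{sin(wt)} = -cos(wt)
With w = 18: H{sin(18t)} = -cos(18t)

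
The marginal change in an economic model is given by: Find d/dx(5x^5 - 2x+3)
Power rule: d/dx(ax^n)=n·a·x^(n-1)
Term by term: 25·x^4 - 2

Answer: 25x^4 - 2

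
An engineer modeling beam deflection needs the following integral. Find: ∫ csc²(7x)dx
Since d/dx[-cot(7x)] = 7csc²(7x), integral = -cot(7x)/7 + C

Answer: (-1/7)cot(7x) + C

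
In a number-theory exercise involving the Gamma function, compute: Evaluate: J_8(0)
J_n(0) = 0 for all n > 0 (Bessel function of first kind)
J_8(0) = 0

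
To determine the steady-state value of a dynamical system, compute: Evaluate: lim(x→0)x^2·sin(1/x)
Squeeze theorem: -|x^2| ≤ x^2·sin(1/x) ≤ |x^2|
Since x^2 → 0 as x → 0, by squeeze theorem the limit is 0

Answer: 0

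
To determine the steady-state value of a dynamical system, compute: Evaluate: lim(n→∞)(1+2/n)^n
This is the definition of e^2: lim(1+2/n)^n = e^2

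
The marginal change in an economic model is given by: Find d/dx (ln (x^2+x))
Chain rule: d/dx[ln(u)]=u'/u where u=x^2+x
u'=2x+1

Answer: (2x+1)/(x^2+x)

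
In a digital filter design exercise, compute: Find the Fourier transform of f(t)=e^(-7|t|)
Using the standard pair: F{e^(-a|t|)} = 2a/(a^2 + omega^2)
With a = 7: F(omega) = 14/(49 + omega^2)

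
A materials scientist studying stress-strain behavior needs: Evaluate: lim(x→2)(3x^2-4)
Polynomial is continuous, so substitute x = 2:
3·2^2-4 = 8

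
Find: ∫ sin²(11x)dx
Using identity sin²(u)=(1 - cos(2u))/2:
∫ (1 - cos(22x))/2 dx=x/2 - sin(22x)/44+C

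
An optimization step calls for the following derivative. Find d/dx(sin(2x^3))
Chain rule: d/dx[sin(u)]=cos(u)·u' where u=2x^3
u'=6x^2

Answer: 6x^2·cos(2x^3)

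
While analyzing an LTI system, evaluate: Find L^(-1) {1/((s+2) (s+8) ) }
Partial fractions: 1/((s+2)(s+8))=A/(s+2)+B/(s+8)
Cover-up: A=1/(s+8)|_{s=-2}=1/6; B=1/(s+2)|_{s=-8}=-1/6
L^(-1)=(1/6)e^(-2t) - (1/6)e^(-8t)

Answer: (1/6)(e^(-2t) - e^(-8t))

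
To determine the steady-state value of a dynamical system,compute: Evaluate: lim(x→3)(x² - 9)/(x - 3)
Factor: (x² - 9) = (x-3)(x + 3)
Cancel (x-3): lim(x→3) (x + 3) = 6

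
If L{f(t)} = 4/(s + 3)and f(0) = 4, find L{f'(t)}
L{f'(t)} = s·F(s) - f(0) = 4s/(s+3)-4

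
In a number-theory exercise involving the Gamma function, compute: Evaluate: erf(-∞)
erf(-∞) = -1 (the error function is odd, so erf(-∞) = -erf(∞) = -1)

Answer: -1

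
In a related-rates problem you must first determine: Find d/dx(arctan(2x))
d/dx[arctan(u)] = u'/(1+u²), u = 2x, u' = 2

Answer: 2/(1+4x²)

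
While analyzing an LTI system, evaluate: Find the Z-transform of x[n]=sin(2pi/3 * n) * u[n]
Z{sin(w0*n)*u[n]}=z*sin(w0)/(z^2 - 2z*cos(w0) + 1)
With w0=2pi/3: X(z)=z*sin(2pi/3)/(z^2 - 2z*cos(2pi/3) + 1)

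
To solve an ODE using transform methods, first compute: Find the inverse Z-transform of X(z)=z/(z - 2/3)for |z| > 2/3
Standard pair: z/(z-a) <-> a^n*u[n] for causal signals
With a = 2/3: x[n] = (2/3)^n*u[n]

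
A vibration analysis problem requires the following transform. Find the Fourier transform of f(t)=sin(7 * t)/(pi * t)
sin(W * t)/(pi * t) = (W/pi) * sinc(W * t/pi) is the impulse response of the ideal low-pass filter with cutoff W (here W = 7).
Its Fourier transform is a rectangular function:
F(omega) = 1 for |omega| < 7, 0 otherwise

Answer: rect(omega/14) [i.e., 1 for |omega| < 7, 0 otherwise]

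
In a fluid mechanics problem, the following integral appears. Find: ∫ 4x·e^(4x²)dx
Let u = 4x², du = 8x dx
∫ (1/2)e^u du = e^u/2+C

Answer: e^(4x²)/2+C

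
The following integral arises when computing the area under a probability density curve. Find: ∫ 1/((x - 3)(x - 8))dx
Partial fractions: 1/((x-3)(x-8)) = A/(x-3)+B/(x-8)
A = -1/5, B = 1/5
∫ [-1/5· 1/(x-3)+1/5· 1/(x-8)] dx
= (1/5)[ln|x-8| - ln|x-3|]+C

Answer: (1/5)·ln|(x-8)/(x-3)|+C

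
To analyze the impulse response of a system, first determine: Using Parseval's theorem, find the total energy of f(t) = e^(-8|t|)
Parseval's theorem: E=integral |f(t)|^2 dt=(1/2pi) integral |F(omega)|^2 domega
E=integral_{-inf}^{inf} e^(-16|t|) dt=2*integral_0^inf e^(-16t) dt=2/(2*8)=1/8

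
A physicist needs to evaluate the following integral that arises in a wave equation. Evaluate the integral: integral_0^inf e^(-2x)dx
integral_0^inf e^(-2x) dx = [-1/2*e^(-2x)]_0^inf
= 0 - (-1/2) = 1/2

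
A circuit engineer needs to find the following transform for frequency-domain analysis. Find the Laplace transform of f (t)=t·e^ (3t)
L{t·e^(at)}=1/(s-a)²
L{t·e^(3t)}=1/(s-3)²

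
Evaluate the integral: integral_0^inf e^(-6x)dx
integral_0^inf e^(-6x) dx=[-1/6 * e^(-6x)]_0^inf
=0 - (-1/6)=1/6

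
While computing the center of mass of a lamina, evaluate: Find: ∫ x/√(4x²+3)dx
Let u = 4x²+3, du = 8x dx
∫ (1/8)·u^(-1/2) du = √u/4+C

Answer: √(4x²+3)/4+C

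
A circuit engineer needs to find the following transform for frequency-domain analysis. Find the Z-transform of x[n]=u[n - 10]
Using the time-shift property: Z{u[n-10]}=z^(-10) * z/(z-1)
=z^(-9)/(z-1)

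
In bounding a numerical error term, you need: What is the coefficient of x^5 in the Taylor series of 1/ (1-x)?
1/(1-x)=Σ x^n for |x|<1
All coefficients are 1

Answer: 1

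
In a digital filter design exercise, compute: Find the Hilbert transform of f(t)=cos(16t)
The Hilbert transform shifts each frequency component by -pi/2.
H{cos(wt)} = sin(wt)
With w = 16: H{cos(16t)} = sin(16t)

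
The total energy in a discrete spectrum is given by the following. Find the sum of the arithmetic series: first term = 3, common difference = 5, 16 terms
Last term: a_n=3 + (16 - 1)·5=78
Sum=n(a_1 + a_n)/2=16(3 + 78)/2=648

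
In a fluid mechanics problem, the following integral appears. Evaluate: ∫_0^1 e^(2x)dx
Antiderivative: (1/2)e^(2x)
Evaluate: (1/2)(e^2-1)

Answer: (e^2-1)/2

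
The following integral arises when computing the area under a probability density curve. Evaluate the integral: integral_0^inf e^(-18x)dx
integral_0^inf e^(-18x) dx = [-1/18 * e^(-18x)]_0^inf
= 0 - (-1/18) = 1/18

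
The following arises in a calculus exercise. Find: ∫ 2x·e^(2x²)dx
Let u=2x², du=4x dx
∫ (1/2)e^u du=e^u/2 + C

Answer: e^(2x²)/2 + C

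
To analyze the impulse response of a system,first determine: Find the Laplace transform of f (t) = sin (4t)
L{sin(wt)}=w/(s² + w²)
L{sin(4t)}=4/(s² + 16)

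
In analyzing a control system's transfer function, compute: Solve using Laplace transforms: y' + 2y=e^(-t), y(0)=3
Take L: sY - 3 + 2Y = 1/(s + 1)
Y(s + 2) = 1/(s + 1) + 3
Y = 1/((s + 1)(s + 2)) + 3/(s + 2)
Partial fractions: 1/((s + 1)(s + 2)) = 1/(s + 1) - 1/(s + 2)
So Y = 1/(s + 1) + 2/(s + 2)
Inverse Laplace transform (L^(-1){1/(s + 1)} = e^(-t), L^(-1){1/(s + 2)} = e^(-2t)):

Answer: y(t) = 1·e^(-t) + 2·e^(-2t)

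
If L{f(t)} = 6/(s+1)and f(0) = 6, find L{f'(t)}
L{f'(t)}=s·F(s) - f(0)=6s/(s + 1) - 6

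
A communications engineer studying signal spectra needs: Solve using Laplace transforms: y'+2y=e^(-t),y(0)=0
Take L: sY - 0 + 2Y=1/(s + 1)
Y(s + 2)=1/(s + 1) + 0
Y=1/((s + 1)(s + 2)) + 0/(s + 2)
Partial fractions: 1/((s + 1)(s + 2))=1/(s + 1) - 1/(s + 2)
So Y=1/(s + 1) - 1/(s + 2)
Inverse Laplace transform (L^(-1){1/(s + 1)}=e^(-t), L^(-1){1/(s + 2)}=e^(-2t)):

Answer: y(t)=1·e^(-t) - e^(-2t)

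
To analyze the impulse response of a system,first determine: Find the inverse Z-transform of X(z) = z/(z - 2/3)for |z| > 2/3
Standard pair: z/(z-a) <-> a^n * u[n] for causal signals
With a = 2/3: x[n] = (2/3)^n * u[n]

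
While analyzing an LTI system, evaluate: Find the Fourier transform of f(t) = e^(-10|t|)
Using the standard pair: F{e^(-a|t|)} = 2a/(a^2 + omega^2)
With a = 10: F(omega) = 20/(100 + omega^2)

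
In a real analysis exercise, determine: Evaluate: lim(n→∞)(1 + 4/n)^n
This is the definition of e^4: lim(1+4/n)^n=e^4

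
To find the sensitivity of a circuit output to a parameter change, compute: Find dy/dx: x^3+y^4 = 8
Differentiate: 3x^2+4y^3·(dy/dx) = 0
dy/dx = -3x^2/(4y^3)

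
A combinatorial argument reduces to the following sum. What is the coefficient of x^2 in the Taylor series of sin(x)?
sin(x) has only odd powers. Coefficient of x^2=0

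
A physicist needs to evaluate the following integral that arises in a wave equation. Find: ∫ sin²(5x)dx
Using identity sin²(u)=(1 - cos(2u))/2:
∫ (1 - cos(10x))/2 dx=x/2 - sin(10x)/20 + C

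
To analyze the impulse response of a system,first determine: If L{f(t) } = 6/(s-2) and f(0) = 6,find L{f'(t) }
L{f'(t)} = s·F(s) - f(0) = 6s/(s-2) - 6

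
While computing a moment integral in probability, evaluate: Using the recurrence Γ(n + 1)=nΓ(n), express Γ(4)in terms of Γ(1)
Γ(4) = 3Γ(3) = 3·2Γ(2) = ... = 3!·Γ(1) = 6·Γ(1)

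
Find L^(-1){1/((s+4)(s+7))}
Partial fractions: 1/((s+4)(s+7))=A/(s+4)+B/(s+7)
Cover-up: A=1/(s+7)|_{s=-4}=1/3; B=1/(s+4)|_{s=-7}=-1/3
L^(-1)=(1/3)e^(-4t) - (1/3)e^(-7t)

Answer: (1/3)(e^(-4t) - e^(-7t))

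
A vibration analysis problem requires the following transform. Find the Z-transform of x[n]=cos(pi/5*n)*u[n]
Z{cos(w0*n)*u[n]}=z(z - cos(w0))/(z^2-2z*cos(w0)+1)
With w0=pi/5: X(z)=z(z - cos(pi/5))/(z^2-2z*cos(pi/5)+1)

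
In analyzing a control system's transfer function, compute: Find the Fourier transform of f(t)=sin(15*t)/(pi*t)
sin(W*t)/(pi*t) = (W/pi)*sinc(W*t/pi) is the impulse response of the ideal low-pass filter with cutoff W (here W = 15).
Its Fourier transform is a rectangular function:
F(omega) = 1 for |omega| < 15, 0 otherwise

Answer: rect(omega/30) [i.e., 1 for |omega| < 15, 0 otherwise]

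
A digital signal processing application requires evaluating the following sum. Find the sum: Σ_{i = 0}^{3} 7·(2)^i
Geometric series: S = a(1 - r^n)/(1 - r)
a = 7, r = 2, n = 4
S = 7(1 - 16)/-1 = 105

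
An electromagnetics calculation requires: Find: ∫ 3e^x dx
Since d/dx[e^x] = + e^x, we get 3e^x + C

Answer: 3e^x + C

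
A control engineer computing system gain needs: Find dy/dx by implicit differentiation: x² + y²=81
Differentiate both sides: 2x + 2y·(dy/dx)=0
Solve: dy/dx=-2x/(2y)=-x/y

Answer: dy/dx=-x/y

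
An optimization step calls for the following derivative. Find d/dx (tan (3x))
Chain rule: d/dx[tan(u)]=sec²(u)·u' where u=3x
u'=3

Answer: 3·sec²(3x)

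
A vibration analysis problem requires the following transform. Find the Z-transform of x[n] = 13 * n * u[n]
Z{n*u[n]}=z/(z-1)^2
By linearity: Z{13*n*u[n]}=13z/(z-1)^2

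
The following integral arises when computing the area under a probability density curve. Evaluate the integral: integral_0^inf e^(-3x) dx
integral_0^inf e^(-3x) dx=[-1/3 * e^(-3x)]_0^inf
=0 - (-1/3)=1/3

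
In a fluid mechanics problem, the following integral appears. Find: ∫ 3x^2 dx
Using power rule: ∫ 3x^2 dx=3/3 x^3+C=x^3+C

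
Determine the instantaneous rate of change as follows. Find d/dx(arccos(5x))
d/dx[arccos(u)] = -u'/√(1-u²), u = 5x, u' = 5

Answer: -5/√(1-25x²)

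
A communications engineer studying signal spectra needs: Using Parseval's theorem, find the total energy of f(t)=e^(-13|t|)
Parseval's theorem: E = integral |f(t)|^2 dt = (1/2pi) integral |F(omega)|^2 domega
E = integral_{-inf}^{inf} e^(-26|t|) dt = 2 * integral_0^inf e^(-26t) dt = 2/(2 * 13) = 1/13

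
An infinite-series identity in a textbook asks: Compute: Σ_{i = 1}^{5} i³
Using formula: Σ i^3 = [n(n+1)/2]² = [5·6/2]² = 225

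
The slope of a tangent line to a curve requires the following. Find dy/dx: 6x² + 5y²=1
Differentiate: 12x + 10y·(dy/dx)=0
dy/dx=-12x/(10y)=-(6/5)·(x/y)

Answer: dy/dx=-(6/5)·(x/y)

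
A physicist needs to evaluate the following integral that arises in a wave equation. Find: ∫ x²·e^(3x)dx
Integration by parts twice:
First: u = x², dv = e^(3x) dx => x²e^(3x)/3 - (2/3)∫ xe^(3x) dx
Second (∫ xe^(3x) dx): xe^(3x)/3 - e^(3x)/9
Combining: e^(3x)(x²/3 - 2x/9 + 2/27) + C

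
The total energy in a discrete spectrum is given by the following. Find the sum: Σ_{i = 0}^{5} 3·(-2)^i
Geometric series: S = a(1 - r^n)/(1 - r)
a = 3, r = -2, n = 6
S = 3(1 - 64)/3 = -63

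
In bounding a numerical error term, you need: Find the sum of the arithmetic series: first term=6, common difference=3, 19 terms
Last term: a_n=6+(19-1)·3=60
Sum=n(a_1+a_n)/2=19(6+60)/2=627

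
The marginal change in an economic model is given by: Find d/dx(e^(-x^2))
Chain rule: d/dx[e^u]=e^u · u' where u=-x^2
u'=-2x

Answer: -2x·e^(-x^2)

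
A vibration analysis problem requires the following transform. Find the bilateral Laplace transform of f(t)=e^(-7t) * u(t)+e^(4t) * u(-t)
For e^(-7t)*u(t): L=1/(s+7), Re(s) > -7
For e^(4t)*u(-t): L=-1/(s-4), Re(s) < 4
Combined: F(s)=1/(s+7)-1/(s-4), -7 < Re(s) < 4

Answer: 1/(s+7)-1/(s-4), ROC: -7 < Re(s) < 4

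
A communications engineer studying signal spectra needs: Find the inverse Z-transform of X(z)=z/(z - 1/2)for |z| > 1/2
Standard pair: z/(z-a) <-> a^n*u[n] for causal signals
With a = 1/2: x[n] = (1/2)^n*u[n]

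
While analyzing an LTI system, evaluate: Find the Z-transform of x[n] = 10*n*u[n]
Z{n*u[n]}=z/(z-1)^2
By linearity: Z{10*n*u[n]}=10z/(z-1)^2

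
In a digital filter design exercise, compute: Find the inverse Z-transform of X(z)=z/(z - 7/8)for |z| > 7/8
Standard pair: z/(z-a) <-> a^n*u[n] for causal signals
With a=7/8: x[n]=(7/8)^n*u[n]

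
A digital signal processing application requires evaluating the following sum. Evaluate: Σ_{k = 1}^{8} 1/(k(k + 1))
Partial fractions: 1/(k(k + 1)) = 1/k - 1/(k + 1)
Telescoping sum: 1(1 - 1/9) = 1·8/9

Answer: 8/9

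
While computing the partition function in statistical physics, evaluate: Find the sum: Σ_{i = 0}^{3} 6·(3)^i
Geometric series: S = a(1 - r^n)/(1 - r)
a = 6, r = 3, n = 4
S = 6(1-81)/-2 = 240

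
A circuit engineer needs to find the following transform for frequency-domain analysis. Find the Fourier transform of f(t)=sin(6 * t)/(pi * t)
sin(W * t)/(pi * t)=(W/pi) * sinc(W * t/pi) is the impulse response of the ideal low-pass filter with cutoff W (here W=6).
Its Fourier transform is a rectangular function:
F(omega)=1 for |omega| < 6, 0 otherwise

Answer: rect(omega/12) [i.e., 1 for |omega| < 6, 0 otherwise]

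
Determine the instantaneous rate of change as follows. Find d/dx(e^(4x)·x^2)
Product rule: (fg)' = f'g+fg'
f = e^(4x), f' = 4·e^(4x)
g = x^2, g' = 2x

Answer: 4·e^(4x)·x^2+2·e^(4x)·x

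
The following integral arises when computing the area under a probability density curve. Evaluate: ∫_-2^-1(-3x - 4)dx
Step 1: Find antiderivative F(x) = (-3/2)x^2-4x
Step 2: F(-1) - F(-2) = 5/2 - (2) = 1/2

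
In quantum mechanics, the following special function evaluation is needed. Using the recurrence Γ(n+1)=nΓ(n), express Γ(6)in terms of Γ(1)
Γ(6)=5Γ(5)=5·4Γ(4)=...=5!·Γ(1)=120·Γ(1)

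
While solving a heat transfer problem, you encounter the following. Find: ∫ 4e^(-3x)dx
Since d/dx[e^(-3x)]=-3e^(-3x), we get -4/3 e^(-3x)+C

Answer: (-4/3)e^(-3x)+C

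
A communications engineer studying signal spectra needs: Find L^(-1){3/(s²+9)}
L^(-1){w/(s²+w²)}=sin(wt)
Here w=3

Answer: sin(3t)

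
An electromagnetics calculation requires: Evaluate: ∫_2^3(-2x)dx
Step 1: Find antiderivative F(x) = -x^2
Step 2: F(3) - F(2) = -9 - (-4) = -5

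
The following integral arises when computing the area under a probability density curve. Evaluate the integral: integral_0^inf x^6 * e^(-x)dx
This is a Gamma integral. Substitute u=1x:
integral_0^inf x^6*e^(-x) dx=(1/1^7) integral_0^inf u^6*e^(-u) du
=Gamma(7)/1^7=6!/1^7=720/1

Answer: 720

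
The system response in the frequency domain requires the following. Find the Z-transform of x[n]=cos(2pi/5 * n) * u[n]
Z{cos(w0*n)*u[n]}=z(z - cos(w0))/(z^2-2z*cos(w0)+1)
With w0=2pi/5: X(z)=z(z - cos(2pi/5))/(z^2-2z*cos(2pi/5)+1)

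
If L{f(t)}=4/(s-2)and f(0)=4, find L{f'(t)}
L{f'(t)} = s·F(s) - f(0) = 4s/(s-2) - 4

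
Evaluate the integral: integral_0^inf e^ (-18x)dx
integral_0^inf e^(-18x) dx = [-1/18*e^(-18x)]_0^inf
= 0 - (-1/18) = 1/18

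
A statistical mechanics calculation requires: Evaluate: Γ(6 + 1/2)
Γ(n+1/2) = (2n)!√π/(4^n·n!)
= 479001600√π/(4096·720) = (10395/64)·√π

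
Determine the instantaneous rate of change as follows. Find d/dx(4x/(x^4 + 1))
Quotient rule: (f/g)'=(f'g - fg')/g²
f=4x, f'=4
g=x^4 + 1, g'=4x^3

Answer: (4·(x^4 + 1) - 16x^4)/(x^4 + 1)²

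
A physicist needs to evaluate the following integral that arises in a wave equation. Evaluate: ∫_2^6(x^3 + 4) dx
Step 1: Find antiderivative F(x) = (1/4)x^4+4x
Step 2: F(6) - F(2) = 348 - (12) = 336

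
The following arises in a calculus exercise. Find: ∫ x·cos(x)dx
By parts: u=x, dv=cos(x) dx
du=dx, v=sin(x)
=x·sin(x)+cos(x)+C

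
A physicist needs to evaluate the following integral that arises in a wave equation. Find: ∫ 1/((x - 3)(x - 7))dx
Partial fractions: 1/((x-3)(x-7)) = A/(x-3)+B/(x-7)
A = -1/4, B = 1/4
∫ [-1/4· 1/(x-3)+1/4· 1/(x-7)] dx
= (1/4)[ln|x-7| - ln|x-3|]+C

Answer: (1/4)·ln|(x-7)/(x-3)|+C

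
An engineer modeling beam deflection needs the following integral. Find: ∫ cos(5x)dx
Using substitution u = 5x: ∫ cos(u) du/5 = sin(u)/5+C

Answer: (1/5)sin(5x)+C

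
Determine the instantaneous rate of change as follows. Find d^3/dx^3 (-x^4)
Apply power rule 3 times:
d^1: -4x^3
d^2: -12x^2
d^3: -24x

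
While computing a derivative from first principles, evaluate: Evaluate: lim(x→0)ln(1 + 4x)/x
L'Hôpital (0/0): lim 4/(1 + 4x) / 1 = 4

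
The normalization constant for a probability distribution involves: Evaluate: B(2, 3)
B(x,y) = Γ(x)Γ(y)/Γ(x+y) = (x-1)!(y-1)!/(x+y-1)!
B(2,3) = 1!·2!/4! = 1/12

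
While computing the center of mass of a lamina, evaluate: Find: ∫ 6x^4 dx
Using power rule: ∫ 6x^4 dx=6/5 x^5+C=(6/5)x^5+C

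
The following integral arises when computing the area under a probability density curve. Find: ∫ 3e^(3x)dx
Since d/dx[e^(3x)]=3e^(3x), we get 1 e^(3x)+C

Answer: e^(3x)+C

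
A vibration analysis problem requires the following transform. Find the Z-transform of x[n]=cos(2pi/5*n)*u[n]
Z{cos(w0 * n) * u[n]} = z(z - cos(w0))/(z^2-2z * cos(w0)+1)
With w0 = 2pi/5: X(z) = z(z - cos(2pi/5))/(z^2-2z * cos(2pi/5)+1)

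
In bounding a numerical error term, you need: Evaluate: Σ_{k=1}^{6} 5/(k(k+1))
Partial fractions: 5/(k(k+1)) = 5/k - 5/(k+1)
Telescoping sum: 5(1-1/7) = 5·6/7

Answer: 30/7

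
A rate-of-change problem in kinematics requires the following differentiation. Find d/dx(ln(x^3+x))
Chain rule: d/dx[ln(u)]=u'/u where u=x^3 + x
u'=3x^2 + 1

Answer: (3x^2 + 1)/(x^3 + x)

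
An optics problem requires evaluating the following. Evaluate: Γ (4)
Γ(n) = (n-1)! for positive integers
Γ(4) = 3! = 6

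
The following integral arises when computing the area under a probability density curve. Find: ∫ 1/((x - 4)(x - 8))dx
Partial fractions: 1/((x-4)(x-8)) = A/(x-4)+B/(x-8)
A = -1/4, B = 1/4
∫ [-1/4· 1/(x-4)+1/4· 1/(x-8)] dx
= (1/4)[ln|x-8| - ln|x-4|]+C

Answer: (1/4)·ln|(x-8)/(x-4)|+C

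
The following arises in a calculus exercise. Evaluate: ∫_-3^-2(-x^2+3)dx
Step 1: Find antiderivative F(x)=(-1/3)x^3+3x
Step 2: F(-2) - F(-3)=-10/3 - (0)=-10/3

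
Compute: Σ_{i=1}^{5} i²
Using formula: Σ i^2=n(n+1)(2n+1)/6=5·6·11/6=55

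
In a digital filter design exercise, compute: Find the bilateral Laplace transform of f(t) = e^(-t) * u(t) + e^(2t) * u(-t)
For e^(-t) * u(t): L = 1/(s + 1), Re(s) > -1
For e^(2t) * u(-t): L = -1/(s-2), Re(s) < 2
Combined: F(s) = 1/(s + 1) - 1/(s-2), -1 < Re(s) < 2

Answer: 1/(s + 1) - 1/(s-2), ROC: -1 < Re(s) < 2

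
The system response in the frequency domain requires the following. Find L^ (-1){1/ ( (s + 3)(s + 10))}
Partial fractions: 1/((s + 3)(s + 10)) = A/(s + 3) + B/(s + 10)
Cover-up: A = 1/(s + 10)|_{s = -3} = 1/7; B = 1/(s + 3)|_{s = -10} = -1/7
L^(-1) = (1/7)e^(-3t) - (1/7)e^(-10t)

Answer: (1/7)(e^(-3t) - e^(-10t))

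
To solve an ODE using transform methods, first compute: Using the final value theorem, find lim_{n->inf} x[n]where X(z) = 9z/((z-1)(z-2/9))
Final value theorem: lim x[n] = lim_{z->1} (z-1)*X(z)
(z-1)*X(z) = 9z/(z-2/9)
As z->1: 9/(1 - 2/9) = 9/(7/9) = 81/7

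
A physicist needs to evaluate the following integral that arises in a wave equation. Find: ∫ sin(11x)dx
Using substitution u=11x: ∫ sin(u) du/11=-cos(u)/11 + C

Answer: (-1/11)cos(11x) + C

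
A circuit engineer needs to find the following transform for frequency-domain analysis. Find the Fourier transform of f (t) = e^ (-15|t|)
Using the standard pair: F{e^(-a|t|)} = 2a/(a^2+omega^2)
With a = 15: F(omega) = 30/(225+omega^2)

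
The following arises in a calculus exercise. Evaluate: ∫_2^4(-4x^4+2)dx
Step 1: Find antiderivative F(x)=(-4/5)x^5 + 2x
Step 2: F(4) - F(2)=-4056/5 - (-108/5)=-3948/5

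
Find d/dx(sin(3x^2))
Chain rule: d/dx[sin(u)]=cos(u)·u' where u=3x^2
u'=6x

Answer: 6x·cos(3x^2)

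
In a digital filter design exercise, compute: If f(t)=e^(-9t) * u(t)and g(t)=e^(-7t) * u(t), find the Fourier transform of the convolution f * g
By the convolution theorem: F{f*g}=F(omega)*G(omega)
F(omega)=1/(9 + j*omega), G(omega)=1/(7 + j*omega)
F{f*g}=1/((9 + j*omega)(7 + j*omega))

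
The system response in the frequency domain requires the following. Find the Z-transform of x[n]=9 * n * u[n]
Z{n*u[n]} = z/(z-1)^2
By linearity: Z{9*n*u[n]} = 9z/(z-1)^2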